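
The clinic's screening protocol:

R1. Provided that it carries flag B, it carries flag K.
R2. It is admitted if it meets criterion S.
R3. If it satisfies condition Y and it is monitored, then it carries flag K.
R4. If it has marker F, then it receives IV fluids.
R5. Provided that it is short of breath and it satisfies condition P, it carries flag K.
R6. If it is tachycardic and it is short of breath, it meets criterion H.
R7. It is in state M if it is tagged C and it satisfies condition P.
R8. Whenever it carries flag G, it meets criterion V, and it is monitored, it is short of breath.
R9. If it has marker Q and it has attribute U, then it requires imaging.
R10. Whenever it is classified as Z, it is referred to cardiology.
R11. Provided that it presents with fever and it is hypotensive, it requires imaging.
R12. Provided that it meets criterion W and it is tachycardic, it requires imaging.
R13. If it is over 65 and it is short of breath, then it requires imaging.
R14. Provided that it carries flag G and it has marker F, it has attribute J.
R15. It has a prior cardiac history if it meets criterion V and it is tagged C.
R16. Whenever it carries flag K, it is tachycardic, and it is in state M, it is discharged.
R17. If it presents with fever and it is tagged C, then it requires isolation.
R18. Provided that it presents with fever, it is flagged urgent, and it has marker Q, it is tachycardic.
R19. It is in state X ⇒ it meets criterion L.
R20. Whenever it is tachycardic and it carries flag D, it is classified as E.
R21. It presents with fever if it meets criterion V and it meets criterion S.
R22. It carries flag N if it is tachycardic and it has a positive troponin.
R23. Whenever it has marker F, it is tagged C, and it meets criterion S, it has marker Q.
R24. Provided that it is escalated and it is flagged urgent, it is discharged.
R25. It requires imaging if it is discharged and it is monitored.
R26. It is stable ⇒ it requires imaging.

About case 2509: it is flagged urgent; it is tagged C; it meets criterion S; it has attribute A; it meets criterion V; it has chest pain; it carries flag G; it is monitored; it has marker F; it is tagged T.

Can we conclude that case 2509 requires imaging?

No

Forward chaining from the given facts derives: is admitted, receives IV fluids, is short of breath, has attribute J, has a prior cardiac history, presents with fever, has marker Q, requires isolation, is tachycardic, meets criterion H.
Rules concluding "it requires imaging": R9 needs "it has attribute U"; R11 needs "it is hypotensive"; R12 needs "it meets criterion W"; R13 needs "it is over 65"; R25 needs "it is discharged"; R26 needs "it is stable" — none of these are established.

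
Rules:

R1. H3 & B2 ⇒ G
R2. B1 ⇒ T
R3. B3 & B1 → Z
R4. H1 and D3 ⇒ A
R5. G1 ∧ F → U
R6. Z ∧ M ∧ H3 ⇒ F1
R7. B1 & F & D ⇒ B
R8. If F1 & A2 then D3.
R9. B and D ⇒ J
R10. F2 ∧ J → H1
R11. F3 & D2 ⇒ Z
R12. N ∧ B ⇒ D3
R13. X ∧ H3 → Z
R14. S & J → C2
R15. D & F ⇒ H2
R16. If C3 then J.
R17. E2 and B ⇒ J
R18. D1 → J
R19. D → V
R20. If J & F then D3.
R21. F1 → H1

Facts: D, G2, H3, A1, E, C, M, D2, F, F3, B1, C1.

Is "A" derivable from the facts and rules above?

B  (by R7: B1, F, D)
J  (by R9: B, D)
Z  (by R11: F3, D2)
D3  (by R20: J, F)
F1  (by R6: Z, M, H3)
H1  (by R21: F1)
A  (by R4: H1, D3)

Yes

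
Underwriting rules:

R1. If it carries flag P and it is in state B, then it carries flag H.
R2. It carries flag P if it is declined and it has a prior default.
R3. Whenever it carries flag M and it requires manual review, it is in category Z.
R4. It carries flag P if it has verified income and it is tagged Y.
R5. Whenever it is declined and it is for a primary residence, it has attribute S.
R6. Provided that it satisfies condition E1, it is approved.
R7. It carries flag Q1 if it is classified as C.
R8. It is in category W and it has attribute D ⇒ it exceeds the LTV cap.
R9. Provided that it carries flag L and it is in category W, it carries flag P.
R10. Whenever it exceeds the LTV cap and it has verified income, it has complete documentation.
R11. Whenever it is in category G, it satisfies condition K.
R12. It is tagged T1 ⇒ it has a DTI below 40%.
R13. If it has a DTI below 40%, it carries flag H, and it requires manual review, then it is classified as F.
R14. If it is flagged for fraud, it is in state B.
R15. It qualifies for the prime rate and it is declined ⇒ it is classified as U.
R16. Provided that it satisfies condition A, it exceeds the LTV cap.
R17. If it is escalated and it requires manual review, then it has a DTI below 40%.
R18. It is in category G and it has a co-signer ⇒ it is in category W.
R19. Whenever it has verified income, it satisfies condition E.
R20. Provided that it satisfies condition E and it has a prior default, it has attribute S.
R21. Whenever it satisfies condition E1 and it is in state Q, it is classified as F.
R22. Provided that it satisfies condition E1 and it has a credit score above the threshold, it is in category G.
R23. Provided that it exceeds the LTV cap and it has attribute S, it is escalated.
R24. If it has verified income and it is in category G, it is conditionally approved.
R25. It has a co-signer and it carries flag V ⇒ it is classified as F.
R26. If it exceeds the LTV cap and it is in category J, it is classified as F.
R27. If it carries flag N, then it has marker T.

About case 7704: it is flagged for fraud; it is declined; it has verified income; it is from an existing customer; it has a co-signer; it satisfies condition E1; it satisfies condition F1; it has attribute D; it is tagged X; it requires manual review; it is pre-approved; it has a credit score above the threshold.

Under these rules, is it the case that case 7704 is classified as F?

No

Forward chaining from the given facts derives: is approved, is in state B, satisfies condition E, is in category G, is conditionally approved, satisfies condition K, is in category W, exceeds the LTV cap, has complete documentation.
Rules concluding "it is classified as F": R13 needs "it has a DTI below 40%"; R21 needs "it is in state Q"; R25 needs "it carries flag V"; R26 needs "it is in category J" — none of these are established.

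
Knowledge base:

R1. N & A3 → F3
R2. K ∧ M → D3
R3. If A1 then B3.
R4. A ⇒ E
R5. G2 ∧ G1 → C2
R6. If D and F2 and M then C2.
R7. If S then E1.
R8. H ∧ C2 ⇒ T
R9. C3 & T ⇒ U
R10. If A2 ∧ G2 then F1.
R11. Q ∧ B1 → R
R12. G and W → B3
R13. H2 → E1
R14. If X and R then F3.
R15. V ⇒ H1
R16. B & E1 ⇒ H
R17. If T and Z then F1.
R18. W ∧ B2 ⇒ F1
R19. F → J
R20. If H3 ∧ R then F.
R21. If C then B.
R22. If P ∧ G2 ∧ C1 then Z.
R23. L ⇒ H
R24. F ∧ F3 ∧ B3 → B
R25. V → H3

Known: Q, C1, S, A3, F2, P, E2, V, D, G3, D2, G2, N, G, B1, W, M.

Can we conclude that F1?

F3  (by R1: N, A3)
C2  (by R6: D, F2, M)
E1  (by R7: S)
R  (by R11: Q, B1)
B3  (by R12: G, W)
Z  (by R22: P, G2, C1)
H3  (by R25: V)
F  (by R20: H3, R)
B  (by R24: F, F3, B3)
H  (by R16: B, E1)
T  (by R8: H, C2)
F1  (by R17: T, Z)

Yes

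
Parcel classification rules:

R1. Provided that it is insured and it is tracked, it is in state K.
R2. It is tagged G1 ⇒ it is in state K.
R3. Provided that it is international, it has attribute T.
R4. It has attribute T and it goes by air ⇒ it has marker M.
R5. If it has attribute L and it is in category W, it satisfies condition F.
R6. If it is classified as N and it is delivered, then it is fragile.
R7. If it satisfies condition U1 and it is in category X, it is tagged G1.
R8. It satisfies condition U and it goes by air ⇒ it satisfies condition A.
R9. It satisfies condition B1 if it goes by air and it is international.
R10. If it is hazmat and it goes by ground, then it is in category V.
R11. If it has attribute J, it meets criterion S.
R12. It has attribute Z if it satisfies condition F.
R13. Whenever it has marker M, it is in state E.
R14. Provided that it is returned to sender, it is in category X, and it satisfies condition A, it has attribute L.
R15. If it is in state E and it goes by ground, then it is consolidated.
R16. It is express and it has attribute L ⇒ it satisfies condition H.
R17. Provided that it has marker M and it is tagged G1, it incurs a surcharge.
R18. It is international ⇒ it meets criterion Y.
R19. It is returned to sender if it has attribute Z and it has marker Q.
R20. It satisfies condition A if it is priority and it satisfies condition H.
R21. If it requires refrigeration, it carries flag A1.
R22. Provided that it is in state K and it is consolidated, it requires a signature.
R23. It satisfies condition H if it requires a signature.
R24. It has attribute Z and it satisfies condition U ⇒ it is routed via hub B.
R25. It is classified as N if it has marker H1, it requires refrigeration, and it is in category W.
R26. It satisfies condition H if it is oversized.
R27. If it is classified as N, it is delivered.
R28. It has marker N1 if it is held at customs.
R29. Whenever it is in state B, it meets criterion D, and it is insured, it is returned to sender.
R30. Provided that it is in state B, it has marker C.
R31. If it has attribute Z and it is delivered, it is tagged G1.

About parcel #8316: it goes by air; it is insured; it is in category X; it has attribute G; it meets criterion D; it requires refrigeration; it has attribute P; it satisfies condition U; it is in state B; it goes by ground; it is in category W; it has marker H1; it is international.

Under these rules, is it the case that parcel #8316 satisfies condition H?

Yes

By R3 (it is international): it has attribute T.
By R4 (it has attribute T, it goes by air): it has marker M.
By R8 (it satisfies condition U, it goes by air): it satisfies condition A.
By R13 (it has marker M): it is in state E.
By R15 (it is in state E, it goes by ground): it is consolidated.
By R25 (it has marker H1, it requires refrigeration, it is in category W): it is classified as N.
By R27 (it is classified as N): it is delivered.
By R29 (it is in state B, it meets criterion D, it is insured): it is returned to sender.
By R14 (it is returned to sender, it is in category X, it satisfies condition A): it has attribute L.
By R5 (it has attribute L, it is in category W): it satisfies condition F.
By R12 (it satisfies condition F): it has attribute Z.
By R31 (it has attribute Z, it is delivered): it is tagged G1.
By R2 (it is tagged G1): it is in state K.
By R22 (it is in state K, it is consolidated): it requires a signature.
By R23 (it requires a signature): it satisfies condition H.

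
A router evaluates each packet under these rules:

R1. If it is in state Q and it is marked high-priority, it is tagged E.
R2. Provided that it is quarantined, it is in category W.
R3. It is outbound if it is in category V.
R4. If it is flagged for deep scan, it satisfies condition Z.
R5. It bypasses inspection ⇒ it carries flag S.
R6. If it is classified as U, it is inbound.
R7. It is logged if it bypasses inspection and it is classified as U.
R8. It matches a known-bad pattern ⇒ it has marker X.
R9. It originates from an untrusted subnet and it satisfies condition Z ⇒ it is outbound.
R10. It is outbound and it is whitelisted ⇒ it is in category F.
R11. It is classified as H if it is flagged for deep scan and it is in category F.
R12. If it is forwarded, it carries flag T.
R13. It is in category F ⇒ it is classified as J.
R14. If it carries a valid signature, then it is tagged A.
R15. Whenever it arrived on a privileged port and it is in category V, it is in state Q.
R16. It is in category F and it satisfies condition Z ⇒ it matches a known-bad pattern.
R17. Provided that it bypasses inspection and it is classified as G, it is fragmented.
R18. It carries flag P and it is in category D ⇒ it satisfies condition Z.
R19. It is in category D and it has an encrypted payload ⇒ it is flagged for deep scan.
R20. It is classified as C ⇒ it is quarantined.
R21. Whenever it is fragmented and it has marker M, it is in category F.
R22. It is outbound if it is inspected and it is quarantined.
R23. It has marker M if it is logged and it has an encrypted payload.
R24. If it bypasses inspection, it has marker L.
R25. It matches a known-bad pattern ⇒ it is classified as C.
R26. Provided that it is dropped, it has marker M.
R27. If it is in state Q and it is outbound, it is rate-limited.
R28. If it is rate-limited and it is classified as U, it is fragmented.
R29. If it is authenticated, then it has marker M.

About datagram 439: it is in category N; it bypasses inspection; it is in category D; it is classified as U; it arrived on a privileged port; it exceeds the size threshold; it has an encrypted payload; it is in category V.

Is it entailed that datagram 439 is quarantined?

By R3 (it is in category V): it is outbound.
By R7 (it bypasses inspection, it is classified as U): it is logged.
By R15 (it arrived on a privileged port, it is in category V): it is in state Q.
By R19 (it is in category D, it has an encrypted payload): it is flagged for deep scan.
By R23 (it is logged, it has an encrypted payload): it has marker M.
By R27 (it is in state Q, it is outbound): it is rate-limited.
By R28 (it is rate-limited, it is classified as U): it is fragmented.
By R4 (it is flagged for deep scan): it satisfies condition Z.
By R21 (it is fragmented, it has marker M): it is in category F.
By R16 (it is in category F, it satisfies condition Z): it matches a known-bad pattern.
By R25 (it matches a known-bad pattern): it is classified as C.
By R20 (it is classified as C): it is quarantined.

Yes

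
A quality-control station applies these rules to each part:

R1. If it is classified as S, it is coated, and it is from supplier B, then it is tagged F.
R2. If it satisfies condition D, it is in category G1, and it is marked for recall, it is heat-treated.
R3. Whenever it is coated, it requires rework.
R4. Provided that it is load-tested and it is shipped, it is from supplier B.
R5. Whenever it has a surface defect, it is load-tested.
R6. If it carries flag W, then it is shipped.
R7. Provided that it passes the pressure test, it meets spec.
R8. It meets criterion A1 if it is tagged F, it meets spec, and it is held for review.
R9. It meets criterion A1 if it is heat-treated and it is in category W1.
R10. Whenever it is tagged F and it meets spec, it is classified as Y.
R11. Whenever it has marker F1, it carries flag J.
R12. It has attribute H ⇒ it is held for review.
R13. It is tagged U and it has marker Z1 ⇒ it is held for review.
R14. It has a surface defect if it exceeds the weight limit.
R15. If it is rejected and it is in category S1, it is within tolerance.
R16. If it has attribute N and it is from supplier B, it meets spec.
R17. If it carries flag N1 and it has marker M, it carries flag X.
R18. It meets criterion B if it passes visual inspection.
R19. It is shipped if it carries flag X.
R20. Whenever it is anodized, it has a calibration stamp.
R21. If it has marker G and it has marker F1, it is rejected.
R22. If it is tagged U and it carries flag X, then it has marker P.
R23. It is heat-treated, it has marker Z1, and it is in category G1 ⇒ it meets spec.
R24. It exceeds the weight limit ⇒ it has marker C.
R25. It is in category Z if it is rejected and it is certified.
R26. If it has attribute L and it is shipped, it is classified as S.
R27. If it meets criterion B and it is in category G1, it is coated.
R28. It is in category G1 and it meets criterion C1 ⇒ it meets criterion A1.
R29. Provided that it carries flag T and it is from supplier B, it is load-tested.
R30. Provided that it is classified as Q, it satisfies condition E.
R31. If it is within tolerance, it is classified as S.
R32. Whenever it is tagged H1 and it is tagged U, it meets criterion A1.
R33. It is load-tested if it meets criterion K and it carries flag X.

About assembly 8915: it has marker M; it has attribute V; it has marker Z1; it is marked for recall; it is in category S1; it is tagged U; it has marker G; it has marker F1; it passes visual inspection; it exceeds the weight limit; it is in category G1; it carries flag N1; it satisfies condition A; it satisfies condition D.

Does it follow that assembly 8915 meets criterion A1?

By R2 (it satisfies condition D, it is in category G1, it is marked for recall): it is heat-treated.
By R13 (it is tagged U, it has marker Z1): it is held for review.
By R14 (it exceeds the weight limit): it has a surface defect.
By R17 (it carries flag N1, it has marker M): it carries flag X.
By R18 (it passes visual inspection): it meets criterion B.
By R19 (it carries flag X): it is shipped.
By R21 (it has marker G, it has marker F1): it is rejected.
By R23 (it is heat-treated, it has marker Z1, it is in category G1): it meets spec.
By R27 (it meets criterion B, it is in category G1): it is coated.
By R5 (it has a surface defect): it is load-tested.
By R15 (it is rejected, it is in category S1): it is within tolerance.
By R31 (it is within tolerance): it is classified as S.
By R4 (it is load-tested, it is shipped): it is from supplier B.
By R1 (it is classified as S, it is coated, it is from supplier B): it is tagged F.
By R8 (it is tagged F, it meets spec, it is held for review): it meets criterion A1.

Yes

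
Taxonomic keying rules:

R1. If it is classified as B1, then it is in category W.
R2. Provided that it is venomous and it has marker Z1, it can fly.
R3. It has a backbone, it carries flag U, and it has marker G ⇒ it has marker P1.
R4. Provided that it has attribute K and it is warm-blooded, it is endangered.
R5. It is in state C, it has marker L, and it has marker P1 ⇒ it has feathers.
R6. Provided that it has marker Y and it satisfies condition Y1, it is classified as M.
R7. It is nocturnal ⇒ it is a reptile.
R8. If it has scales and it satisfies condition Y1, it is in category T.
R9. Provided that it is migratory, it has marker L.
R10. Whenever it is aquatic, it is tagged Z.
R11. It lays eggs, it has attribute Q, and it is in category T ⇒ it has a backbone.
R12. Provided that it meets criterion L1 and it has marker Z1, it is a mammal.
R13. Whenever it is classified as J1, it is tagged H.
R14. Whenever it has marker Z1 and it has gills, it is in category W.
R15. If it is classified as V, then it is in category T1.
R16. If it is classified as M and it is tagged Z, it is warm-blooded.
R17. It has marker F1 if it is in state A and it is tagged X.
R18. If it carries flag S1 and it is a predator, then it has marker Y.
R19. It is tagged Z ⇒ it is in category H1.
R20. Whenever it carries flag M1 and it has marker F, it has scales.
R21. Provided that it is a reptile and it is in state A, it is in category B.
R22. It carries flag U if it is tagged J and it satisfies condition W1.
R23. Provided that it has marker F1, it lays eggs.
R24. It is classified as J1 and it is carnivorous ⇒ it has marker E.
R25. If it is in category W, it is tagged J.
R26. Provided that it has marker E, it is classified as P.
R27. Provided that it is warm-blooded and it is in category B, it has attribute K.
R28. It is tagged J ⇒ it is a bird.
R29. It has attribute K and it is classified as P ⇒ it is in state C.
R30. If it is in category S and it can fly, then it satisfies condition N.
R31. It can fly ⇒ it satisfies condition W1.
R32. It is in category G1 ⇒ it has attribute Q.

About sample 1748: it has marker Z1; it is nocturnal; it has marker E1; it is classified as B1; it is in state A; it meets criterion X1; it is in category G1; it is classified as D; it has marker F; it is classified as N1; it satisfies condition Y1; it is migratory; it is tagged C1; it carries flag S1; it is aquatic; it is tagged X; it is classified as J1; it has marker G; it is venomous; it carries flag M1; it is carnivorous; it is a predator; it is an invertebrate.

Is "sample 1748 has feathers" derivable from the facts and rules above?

Yes

By R1 (it is classified as B1): it is in category W.
By R2 (it is venomous, it has marker Z1): it can fly.
By R7 (it is nocturnal): it is a reptile.
By R9 (it is migratory): it has marker L.
By R10 (it is aquatic): it is tagged Z.
By R17 (it is in state A, it is tagged X): it has marker F1.
By R18 (it carries flag S1, it is a predator): it has marker Y.
By R20 (it carries flag M1, it has marker F): it has scales.
By R21 (it is a reptile, it is in state A): it is in category B.
By R23 (it has marker F1): it lays eggs.
By R24 (it is classified as J1, it is carnivorous): it has marker E.
By R25 (it is in category W): it is tagged J.
By R26 (it has marker E): it is classified as P.
By R31 (it can fly): it satisfies condition W1.
By R32 (it is in category G1): it has attribute Q.
By R6 (it has marker Y, it satisfies condition Y1): it is classified as M.
By R8 (it has scales, it satisfies condition Y1): it is in category T.
By R11 (it lays eggs, it has attribute Q, it is in category T): it has a backbone.
By R16 (it is classified as M, it is tagged Z): it is warm-blooded.
By R22 (it is tagged J, it satisfies condition W1): it carries flag U.
By R27 (it is warm-blooded, it is in category B): it has attribute K.
By R29 (it has attribute K, it is classified as P): it is in state C.
By R3 (it has a backbone, it carries flag U, it has marker G): it has marker P1.
By R5 (it is in state C, it has marker L, it has marker P1): it has feathers.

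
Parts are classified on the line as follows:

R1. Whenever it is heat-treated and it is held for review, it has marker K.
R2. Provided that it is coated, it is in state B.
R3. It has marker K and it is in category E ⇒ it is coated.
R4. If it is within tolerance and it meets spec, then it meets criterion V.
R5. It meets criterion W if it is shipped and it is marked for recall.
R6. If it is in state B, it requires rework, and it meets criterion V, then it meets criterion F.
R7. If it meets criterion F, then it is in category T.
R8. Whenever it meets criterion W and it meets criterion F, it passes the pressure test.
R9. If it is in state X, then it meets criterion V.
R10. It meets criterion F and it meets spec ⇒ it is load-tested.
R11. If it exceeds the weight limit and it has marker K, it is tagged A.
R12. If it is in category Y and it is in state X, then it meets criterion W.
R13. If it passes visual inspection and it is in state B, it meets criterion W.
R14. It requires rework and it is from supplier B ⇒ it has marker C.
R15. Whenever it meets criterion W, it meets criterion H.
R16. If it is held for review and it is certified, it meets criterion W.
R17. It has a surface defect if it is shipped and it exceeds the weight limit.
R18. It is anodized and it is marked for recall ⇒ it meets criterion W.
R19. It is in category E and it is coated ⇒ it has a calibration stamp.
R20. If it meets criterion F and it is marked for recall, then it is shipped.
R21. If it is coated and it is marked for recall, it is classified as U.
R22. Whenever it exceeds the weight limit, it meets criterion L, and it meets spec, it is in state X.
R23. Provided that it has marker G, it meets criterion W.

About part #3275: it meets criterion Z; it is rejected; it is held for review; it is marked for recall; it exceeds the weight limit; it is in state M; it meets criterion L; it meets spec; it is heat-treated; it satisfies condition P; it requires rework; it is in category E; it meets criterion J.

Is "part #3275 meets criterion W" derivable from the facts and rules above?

Yes

By R1 (it is heat-treated, it is held for review): it has marker K.
By R3 (it has marker K, it is in category E): it is coated.
By R22 (it exceeds the weight limit, it meets criterion L, it meets spec): it is in state X.
By R2 (it is coated): it is in state B.
By R9 (it is in state X): it meets criterion V.
By R6 (it is in state B, it requires rework, it meets criterion V): it meets criterion F.
By R20 (it meets criterion F, it is marked for recall): it is shipped.
By R5 (it is shipped, it is marked for recall): it meets criterion W.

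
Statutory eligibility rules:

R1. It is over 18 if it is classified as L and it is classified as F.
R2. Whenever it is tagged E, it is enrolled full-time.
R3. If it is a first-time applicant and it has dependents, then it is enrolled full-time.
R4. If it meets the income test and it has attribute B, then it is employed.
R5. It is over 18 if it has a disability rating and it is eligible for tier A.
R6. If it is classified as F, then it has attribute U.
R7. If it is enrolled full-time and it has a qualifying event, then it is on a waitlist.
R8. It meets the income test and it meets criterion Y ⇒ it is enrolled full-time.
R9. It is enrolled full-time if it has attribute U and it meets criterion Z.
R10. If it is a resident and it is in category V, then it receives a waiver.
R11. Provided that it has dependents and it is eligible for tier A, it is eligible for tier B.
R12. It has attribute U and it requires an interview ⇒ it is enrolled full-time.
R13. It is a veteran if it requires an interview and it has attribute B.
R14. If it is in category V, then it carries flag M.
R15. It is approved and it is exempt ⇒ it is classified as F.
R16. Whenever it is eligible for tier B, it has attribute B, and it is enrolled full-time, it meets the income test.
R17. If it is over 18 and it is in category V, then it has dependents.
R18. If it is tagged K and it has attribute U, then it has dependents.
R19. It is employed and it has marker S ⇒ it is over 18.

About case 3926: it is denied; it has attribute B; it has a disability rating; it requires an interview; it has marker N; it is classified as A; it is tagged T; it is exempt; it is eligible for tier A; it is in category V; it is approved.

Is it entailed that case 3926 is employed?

Yes

By R5 (it has a disability rating, it is eligible for tier A): it is over 18.
By R15 (it is approved, it is exempt): it is classified as F.
By R17 (it is over 18, it is in category V): it has dependents.
By R6 (it is classified as F): it has attribute U.
By R11 (it has dependents, it is eligible for tier A): it is eligible for tier B.
By R12 (it has attribute U, it requires an interview): it is enrolled full-time.
By R16 (it is eligible for tier B, it has attribute B, it is enrolled full-time): it meets the income test.
By R4 (it meets the income test, it has attribute B): it is employed.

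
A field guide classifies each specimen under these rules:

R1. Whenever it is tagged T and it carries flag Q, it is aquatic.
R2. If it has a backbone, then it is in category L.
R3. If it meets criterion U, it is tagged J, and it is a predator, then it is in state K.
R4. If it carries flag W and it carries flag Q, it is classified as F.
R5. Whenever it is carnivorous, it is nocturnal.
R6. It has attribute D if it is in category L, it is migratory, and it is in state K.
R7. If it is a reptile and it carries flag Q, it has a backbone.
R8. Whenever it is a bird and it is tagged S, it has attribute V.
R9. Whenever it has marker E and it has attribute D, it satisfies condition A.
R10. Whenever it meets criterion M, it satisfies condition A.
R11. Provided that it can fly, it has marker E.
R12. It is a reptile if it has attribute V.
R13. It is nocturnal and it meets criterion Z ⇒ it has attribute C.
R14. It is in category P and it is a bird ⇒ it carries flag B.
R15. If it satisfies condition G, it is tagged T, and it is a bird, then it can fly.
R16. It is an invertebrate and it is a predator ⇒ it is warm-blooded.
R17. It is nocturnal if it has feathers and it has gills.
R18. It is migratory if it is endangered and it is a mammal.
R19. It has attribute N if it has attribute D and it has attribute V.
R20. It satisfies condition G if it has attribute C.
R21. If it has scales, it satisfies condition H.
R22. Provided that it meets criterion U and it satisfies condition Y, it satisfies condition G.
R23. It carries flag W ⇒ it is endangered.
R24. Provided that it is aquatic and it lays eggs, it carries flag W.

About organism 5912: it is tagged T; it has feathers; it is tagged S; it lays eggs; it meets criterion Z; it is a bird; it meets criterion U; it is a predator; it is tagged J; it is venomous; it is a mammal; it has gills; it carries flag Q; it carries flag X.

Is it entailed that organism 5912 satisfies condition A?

By R1 (it is tagged T, it carries flag Q): it is aquatic.
By R3 (it meets criterion U, it is tagged J, it is a predator): it is in state K.
By R8 (it is a bird, it is tagged S): it has attribute V.
By R12 (it has attribute V): it is a reptile.
By R17 (it has feathers, it has gills): it is nocturnal.
By R24 (it is aquatic, it lays eggs): it carries flag W.
By R7 (it is a reptile, it carries flag Q): it has a backbone.
By R13 (it is nocturnal, it meets criterion Z): it has attribute C.
By R20 (it has attribute C): it satisfies condition G.
By R23 (it carries flag W): it is endangered.
By R2 (it has a backbone): it is in category L.
By R15 (it satisfies condition G, it is tagged T, it is a bird): it can fly.
By R18 (it is endangered, it is a mammal): it is migratory.
By R6 (it is in category L, it is migratory, it is in state K): it has attribute D.
By R11 (it can fly): it has marker E.
By R9 (it has marker E, it has attribute D): it satisfies condition A.

Yes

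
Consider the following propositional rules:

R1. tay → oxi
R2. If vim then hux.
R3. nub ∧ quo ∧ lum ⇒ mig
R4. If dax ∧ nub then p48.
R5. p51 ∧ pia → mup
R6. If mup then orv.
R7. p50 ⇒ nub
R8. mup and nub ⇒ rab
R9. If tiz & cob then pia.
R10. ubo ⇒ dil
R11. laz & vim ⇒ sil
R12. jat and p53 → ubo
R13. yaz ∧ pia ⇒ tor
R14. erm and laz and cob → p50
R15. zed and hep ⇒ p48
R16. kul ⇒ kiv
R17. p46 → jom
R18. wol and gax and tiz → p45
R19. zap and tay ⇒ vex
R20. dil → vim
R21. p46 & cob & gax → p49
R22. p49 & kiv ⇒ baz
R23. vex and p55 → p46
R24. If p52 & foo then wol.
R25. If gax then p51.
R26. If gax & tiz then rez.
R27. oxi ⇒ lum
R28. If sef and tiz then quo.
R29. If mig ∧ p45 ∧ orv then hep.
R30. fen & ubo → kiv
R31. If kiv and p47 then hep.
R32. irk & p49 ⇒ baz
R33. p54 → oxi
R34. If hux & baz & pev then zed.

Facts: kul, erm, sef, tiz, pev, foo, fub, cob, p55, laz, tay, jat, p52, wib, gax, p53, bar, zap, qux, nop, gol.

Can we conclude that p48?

Yes

oxi  (by R1: tay)
pia  (by R9: tiz, cob)
ubo  (by R12: jat, p53)
p50  (by R14: erm, laz, cob)
kiv  (by R16: kul)
vex  (by R19: zap, tay)
p46  (by R23: vex, p55)
wol  (by R24: p52, foo)
p51  (by R25: gax)
lum  (by R27: oxi)
quo  (by R28: sef, tiz)
mup  (by R5: p51, pia)
orv  (by R6: mup)
nub  (by R7: p50)
dil  (by R10: ubo)
p45  (by R18: wol, gax, tiz)
vim  (by R20: dil)
p49  (by R21: p46, cob, gax)
baz  (by R22: p49, kiv)
hux  (by R2: vim)
mig  (by R3: nub, quo, lum)
hep  (by R29: mig, p45, orv)
zed  (by R34: hux, baz, pev)
p48  (by R15: zed, hep)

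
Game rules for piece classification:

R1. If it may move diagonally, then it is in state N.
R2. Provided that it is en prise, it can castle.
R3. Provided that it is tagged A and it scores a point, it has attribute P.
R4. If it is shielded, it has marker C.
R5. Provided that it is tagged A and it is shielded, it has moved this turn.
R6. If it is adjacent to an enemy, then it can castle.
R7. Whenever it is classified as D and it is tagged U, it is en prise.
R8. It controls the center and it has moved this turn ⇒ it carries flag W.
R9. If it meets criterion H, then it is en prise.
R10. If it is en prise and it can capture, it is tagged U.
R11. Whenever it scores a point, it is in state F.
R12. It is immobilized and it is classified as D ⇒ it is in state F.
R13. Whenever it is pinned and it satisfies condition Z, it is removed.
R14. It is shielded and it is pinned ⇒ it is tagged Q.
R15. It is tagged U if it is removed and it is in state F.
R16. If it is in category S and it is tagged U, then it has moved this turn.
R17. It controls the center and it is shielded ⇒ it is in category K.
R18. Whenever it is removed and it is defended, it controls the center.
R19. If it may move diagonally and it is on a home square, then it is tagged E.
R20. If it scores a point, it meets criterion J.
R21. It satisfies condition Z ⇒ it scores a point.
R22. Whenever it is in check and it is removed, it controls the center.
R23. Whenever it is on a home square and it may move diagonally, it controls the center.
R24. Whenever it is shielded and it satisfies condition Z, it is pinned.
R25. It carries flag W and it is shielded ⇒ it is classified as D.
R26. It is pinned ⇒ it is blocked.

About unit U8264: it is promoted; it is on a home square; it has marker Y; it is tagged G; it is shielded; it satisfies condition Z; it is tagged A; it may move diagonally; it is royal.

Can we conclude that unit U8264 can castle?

By R5 (it is tagged A, it is shielded): it has moved this turn.
By R21 (it satisfies condition Z): it scores a point.
By R23 (it is on a home square, it may move diagonally): it controls the center.
By R24 (it is shielded, it satisfies condition Z): it is pinned.
By R8 (it controls the center, it has moved this turn): it carries flag W.
By R11 (it scores a point): it is in state F.
By R13 (it is pinned, it satisfies condition Z): it is removed.
By R15 (it is removed, it is in state F): it is tagged U.
By R25 (it carries flag W, it is shielded): it is classified as D.
By R7 (it is classified as D, it is tagged U): it is en prise.
By R2 (it is en prise): it can castle.

Yes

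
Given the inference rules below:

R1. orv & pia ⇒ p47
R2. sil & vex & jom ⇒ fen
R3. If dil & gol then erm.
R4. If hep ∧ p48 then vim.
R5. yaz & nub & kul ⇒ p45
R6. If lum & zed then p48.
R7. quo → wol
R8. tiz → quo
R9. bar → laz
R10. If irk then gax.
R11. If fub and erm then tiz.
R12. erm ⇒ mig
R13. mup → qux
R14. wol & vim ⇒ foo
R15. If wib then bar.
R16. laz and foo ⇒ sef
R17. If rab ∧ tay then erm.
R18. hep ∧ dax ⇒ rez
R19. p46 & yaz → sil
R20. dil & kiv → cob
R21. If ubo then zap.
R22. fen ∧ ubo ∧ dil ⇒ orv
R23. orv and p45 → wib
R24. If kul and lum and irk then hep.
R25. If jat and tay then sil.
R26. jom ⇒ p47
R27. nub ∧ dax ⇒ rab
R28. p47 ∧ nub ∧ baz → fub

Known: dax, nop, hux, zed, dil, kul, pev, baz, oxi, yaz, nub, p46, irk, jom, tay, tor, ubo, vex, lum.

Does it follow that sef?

Yes

p45  (by R5: yaz, nub, kul)
p48  (by R6: lum, zed)
sil  (by R19: p46, yaz)
hep  (by R24: kul, lum, irk)
p47  (by R26: jom)
rab  (by R27: nub, dax)
fub  (by R28: p47, nub, baz)
fen  (by R2: sil, vex, jom)
vim  (by R4: hep, p48)
erm  (by R17: rab, tay)
orv  (by R22: fen, ubo, dil)
wib  (by R23: orv, p45)
tiz  (by R11: fub, erm)
bar  (by R15: wib)
quo  (by R8: tiz)
laz  (by R9: bar)
wol  (by R7: quo)
foo  (by R14: wol, vim)
sef  (by R16: laz, foo)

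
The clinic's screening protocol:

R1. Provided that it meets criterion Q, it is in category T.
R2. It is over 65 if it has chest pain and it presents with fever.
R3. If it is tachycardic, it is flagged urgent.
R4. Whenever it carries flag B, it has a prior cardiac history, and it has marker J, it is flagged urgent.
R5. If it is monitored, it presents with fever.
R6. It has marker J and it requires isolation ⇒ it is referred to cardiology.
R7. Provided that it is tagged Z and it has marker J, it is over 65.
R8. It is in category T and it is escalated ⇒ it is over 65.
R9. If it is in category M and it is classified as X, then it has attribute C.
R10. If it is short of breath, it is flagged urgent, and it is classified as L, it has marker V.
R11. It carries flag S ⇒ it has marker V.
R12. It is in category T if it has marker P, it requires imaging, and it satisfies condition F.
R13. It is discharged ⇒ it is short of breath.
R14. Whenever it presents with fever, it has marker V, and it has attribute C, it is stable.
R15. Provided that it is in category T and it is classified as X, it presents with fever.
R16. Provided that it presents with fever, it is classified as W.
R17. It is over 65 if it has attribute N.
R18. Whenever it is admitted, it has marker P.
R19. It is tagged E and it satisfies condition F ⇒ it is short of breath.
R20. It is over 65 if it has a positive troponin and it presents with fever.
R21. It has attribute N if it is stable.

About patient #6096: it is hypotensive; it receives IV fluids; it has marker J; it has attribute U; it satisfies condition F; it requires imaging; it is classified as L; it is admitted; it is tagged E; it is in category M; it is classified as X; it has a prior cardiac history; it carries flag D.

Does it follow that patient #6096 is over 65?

Forward chaining from the given facts derives: has attribute C, has marker P, is short of breath, is in category T, presents with fever, is classified as W.
Rules concluding "it is over 65": R2 needs "it has chest pain"; R7 needs "it is tagged Z"; R8 needs "it is escalated"; R17 needs "it has attribute N"; R20 needs "it has a positive troponin" — none of these are established.

No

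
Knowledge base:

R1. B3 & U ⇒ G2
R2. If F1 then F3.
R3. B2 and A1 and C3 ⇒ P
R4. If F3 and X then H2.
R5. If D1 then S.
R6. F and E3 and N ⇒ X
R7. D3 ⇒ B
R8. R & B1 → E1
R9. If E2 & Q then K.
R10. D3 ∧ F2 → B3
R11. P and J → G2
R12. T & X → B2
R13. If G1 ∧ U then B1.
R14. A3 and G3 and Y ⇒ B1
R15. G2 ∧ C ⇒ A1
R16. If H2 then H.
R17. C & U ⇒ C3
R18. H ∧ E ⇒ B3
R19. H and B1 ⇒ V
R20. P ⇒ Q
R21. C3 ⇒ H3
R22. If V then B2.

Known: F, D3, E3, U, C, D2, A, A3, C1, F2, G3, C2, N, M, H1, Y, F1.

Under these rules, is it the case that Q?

Yes

F3  (by R2: F1)
X  (by R6: F, E3, N)
B3  (by R10: D3, F2)
B1  (by R14: A3, G3, Y)
C3  (by R17: C, U)
G2  (by R1: B3, U)
H2  (by R4: F3, X)
A1  (by R15: G2, C)
H  (by R16: H2)
V  (by R19: H, B1)
B2  (by R22: V)
P  (by R3: B2, A1, C3)
Q  (by R20: P)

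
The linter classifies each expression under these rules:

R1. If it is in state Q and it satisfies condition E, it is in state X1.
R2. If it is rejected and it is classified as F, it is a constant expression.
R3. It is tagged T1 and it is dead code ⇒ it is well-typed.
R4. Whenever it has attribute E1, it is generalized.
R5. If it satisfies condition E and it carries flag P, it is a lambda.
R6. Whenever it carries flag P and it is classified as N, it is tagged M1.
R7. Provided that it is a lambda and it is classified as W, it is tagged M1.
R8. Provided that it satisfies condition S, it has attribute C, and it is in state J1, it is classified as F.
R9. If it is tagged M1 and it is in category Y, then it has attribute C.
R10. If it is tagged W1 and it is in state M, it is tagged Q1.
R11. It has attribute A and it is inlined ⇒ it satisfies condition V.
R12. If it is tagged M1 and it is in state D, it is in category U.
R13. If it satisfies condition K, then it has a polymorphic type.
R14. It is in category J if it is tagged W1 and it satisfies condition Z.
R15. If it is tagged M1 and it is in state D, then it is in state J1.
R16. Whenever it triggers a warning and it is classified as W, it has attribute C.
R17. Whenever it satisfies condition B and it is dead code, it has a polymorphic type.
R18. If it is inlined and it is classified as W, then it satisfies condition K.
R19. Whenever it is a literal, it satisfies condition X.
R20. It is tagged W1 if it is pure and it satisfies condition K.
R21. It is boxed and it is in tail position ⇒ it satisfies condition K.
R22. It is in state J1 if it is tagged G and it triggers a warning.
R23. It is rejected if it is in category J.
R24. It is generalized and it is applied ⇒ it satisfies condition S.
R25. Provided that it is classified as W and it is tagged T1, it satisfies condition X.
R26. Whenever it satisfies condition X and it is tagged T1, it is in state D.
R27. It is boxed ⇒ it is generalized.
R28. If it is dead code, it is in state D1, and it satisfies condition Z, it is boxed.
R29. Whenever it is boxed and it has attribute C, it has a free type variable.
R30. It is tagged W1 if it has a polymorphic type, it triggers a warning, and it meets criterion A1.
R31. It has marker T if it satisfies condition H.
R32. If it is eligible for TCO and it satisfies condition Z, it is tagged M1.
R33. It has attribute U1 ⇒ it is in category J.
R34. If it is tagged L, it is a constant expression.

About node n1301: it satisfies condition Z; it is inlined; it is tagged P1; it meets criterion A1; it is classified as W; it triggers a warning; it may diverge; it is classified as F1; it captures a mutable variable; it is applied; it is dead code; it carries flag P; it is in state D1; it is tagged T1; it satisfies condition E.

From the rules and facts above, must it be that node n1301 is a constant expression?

Yes

By R5 (it satisfies condition E, it carries flag P): it is a lambda.
By R7 (it is a lambda, it is classified as W): it is tagged M1.
By R16 (it triggers a warning, it is classified as W): it has attribute C.
By R18 (it is inlined, it is classified as W): it satisfies condition K.
By R25 (it is classified as W, it is tagged T1): it satisfies condition X.
By R26 (it satisfies condition X, it is tagged T1): it is in state D.
By R28 (it is dead code, it is in state D1, it satisfies condition Z): it is boxed.
By R13 (it satisfies condition K): it has a polymorphic type.
By R15 (it is tagged M1, it is in state D): it is in state J1.
By R27 (it is boxed): it is generalized.
By R30 (it has a polymorphic type, it triggers a warning, it meets criterion A1): it is tagged W1.
By R14 (it is tagged W1, it satisfies condition Z): it is in category J.
By R23 (it is in category J): it is rejected.
By R24 (it is generalized, it is applied): it satisfies condition S.
By R8 (it satisfies condition S, it has attribute C, it is in state J1): it is classified as F.
By R2 (it is rejected, it is classified as F): it is a constant expression.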